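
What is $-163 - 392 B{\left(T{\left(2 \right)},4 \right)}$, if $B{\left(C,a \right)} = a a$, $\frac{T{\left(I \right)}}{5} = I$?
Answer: $-6435$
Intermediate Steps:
$T{\left(I \right)} = 5 I$
$B{\left(C,a \right)} = a^{2}$
$-163 - 392 B{\left(T{\left(2 \right)},4 \right)} = -163 - 392 \cdot 4^{2} = -163 - 6272 = -6435$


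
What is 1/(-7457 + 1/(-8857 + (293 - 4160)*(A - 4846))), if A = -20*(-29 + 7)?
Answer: -17029145/126986334264 ≈ -0.00013410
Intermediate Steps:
A = 440 (A = -20*(-22) = 440)
1/(-7457 + 1/(-8857 + (293 - 4160)*(A - 4846))) = 1/(-7457 + 1/(-8857 + (293 - 4160)*(440 - 4846))) = 1/(-7457 + 1/(-8857 - 3867*(-4406))) = 1/(-7457 + 1/(-8857 + 17038002)) = 1/(-7457 + 1/17029145) = 1/(-126986334264/17029145) = -17029145/126986334264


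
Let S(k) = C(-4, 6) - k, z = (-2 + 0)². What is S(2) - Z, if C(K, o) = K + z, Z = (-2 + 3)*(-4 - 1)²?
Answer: -27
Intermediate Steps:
Z = 25 (Z = 1*(-5)² = 1*25 = 25)
z = 4 (z = (-2)² = 4)
C(K, o) = 4 + K (C(K, o) = K + 4 = 4 + K)
S(k) = -k (S(k) = (4 - 4) - k = 0 - k = -k)
S(2) - Z = -1*2 - 1*25 = -2 - 25 = -27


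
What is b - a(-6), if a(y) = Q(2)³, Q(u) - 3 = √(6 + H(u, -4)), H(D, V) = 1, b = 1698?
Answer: 1608 - 34*√7 ≈ 1518.0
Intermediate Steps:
Q(u) = 3 + √7 (Q(u) = 3 + √(6 + 1) = 3 + √7)
a(y) = (3 + √7)³
b - a(-6) = 1698 - (3 + √7)³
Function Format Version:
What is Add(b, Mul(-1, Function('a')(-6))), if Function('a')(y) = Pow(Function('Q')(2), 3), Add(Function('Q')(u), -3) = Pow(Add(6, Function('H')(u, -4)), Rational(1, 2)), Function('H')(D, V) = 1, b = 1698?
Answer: Add(1608, Mul(-34, Pow(7, Rational(1, 2)))) ≈ 1518.0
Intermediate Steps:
Function('Q')(u) = Add(3, Pow(7, Rational(1, 2))) (Function('Q')(u) = Add(3, Pow(Add(6, 1), Rational(1, 2))) = Add(3, Pow(7, Rational(1, 2))))
Function('a')(y) = Pow(Add(3, Pow(7, Rational(1, 2))), 3)
Add(b, Mul(-1, Function('a')(-6))) = Add(1698, Mul(-1, Pow(Add(3, Pow(7, Rational(1, 2))), 3)))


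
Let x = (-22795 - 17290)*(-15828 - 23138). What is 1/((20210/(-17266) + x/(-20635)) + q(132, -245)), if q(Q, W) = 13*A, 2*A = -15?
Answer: -71256782/5400763969167 ≈ -1.3194e-5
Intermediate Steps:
A = -15/2 (A = (1/2)*(-15) = -15/2 ≈ -7.5000)
q(Q, W) = -195/2 (q(Q, W) = 13*(-15/2) = -195/2)
x = 1561952110 (x = -40085*(-38966) = 1561952110)
1/((20210/(-17266) + x/(-20635)) + q(132, -245)) = 1/((20210/(-17266) + 1561952110/(-20635)) - 195/2) = 1/((20210*(-1/17266) + 1561952110*(-1/20635)) - 195/2) = 1/((-10105/8633 - 312390422/4127) - 195/2) = 1/(-2696908216461/35628391 - 195/2) = 1/(-5400763969167/71256782) = -71256782/5400763969167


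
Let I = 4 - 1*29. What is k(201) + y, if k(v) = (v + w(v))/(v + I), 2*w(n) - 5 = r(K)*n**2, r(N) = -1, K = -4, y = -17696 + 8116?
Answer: -1706077/176 ≈ -9693.6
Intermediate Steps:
y = -9580
I = -25 (I = 4 - 29 = -25)
w(n) = 5/2 - n**2/2 (w(n) = 5/2 + (-n**2)/2 = 5/2 - n**2/2)
k(v) = (5/2 + v - v**2/2)/(-25 + v) (k(v) = (v + (5/2 - v**2/2))/(v - 25) = (5/2 + v - v**2/2)/(-25 + v))
k(201) + y = (5 - 1*201**2 + 2*201)/(2*(-25 + 201)) - 9580 = (1/2)*(5 - 1*40401 + 402)/176 - 9580 = (1/2)*(1/176)*(5 - 40401 + 402) - 9580 = (1/2)*(1/176)*(-39994) - 9580 = -19997/176 - 9580 = -1706077/176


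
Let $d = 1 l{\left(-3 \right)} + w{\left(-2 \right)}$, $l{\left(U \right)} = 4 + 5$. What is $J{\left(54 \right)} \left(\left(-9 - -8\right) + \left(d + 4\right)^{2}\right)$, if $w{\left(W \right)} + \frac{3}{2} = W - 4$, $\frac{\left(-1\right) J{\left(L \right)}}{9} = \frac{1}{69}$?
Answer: $- \frac{351}{92} \approx -3.8152$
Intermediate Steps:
$l{\left(U \right)} = 9$
$J{\left(L \right)} = - \frac{3}{23}$ ($J{\left(L \right)} = - \frac{9}{69} = \left(-9\right) \frac{1}{69} = - \frac{3}{23}$)
$w{\left(W \right)} = - \frac{11}{2} + W$ ($w{\left(W \right)} = - \frac{3}{2} + \left(W - 4\right) = - \frac{3}{2} + \left(-4 + W\right) = - \frac{11}{2} + W$)
$d = \frac{3}{2}$ ($d = 1 \cdot 9 - \frac{15}{2} = 9 - \frac{15}{2} = \frac{3}{2} \approx 1.5$)
$J{\left(54 \right)} \left(\left(-9 - -8\right) + \left(d + 4\right)^{2}\right) = - \frac{3 \left(\left(-9 - -8\right) + \left(\frac{3}{2} + 4\right)^{2}\right)}{23} = - \frac{3 \left(\left(-9 + 8\right) + \left(\frac{11}{2}\right)^{2}\right)}{23} = - \frac{3 \left(-1 + \frac{121}{4}\right)}{23} = \left(- \frac{3}{23}\right) \frac{117}{4} = - \frac{351}{92}$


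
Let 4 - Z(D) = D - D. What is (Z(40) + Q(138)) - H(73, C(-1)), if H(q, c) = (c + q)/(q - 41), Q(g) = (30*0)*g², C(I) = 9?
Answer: 23/16 ≈ 1.4375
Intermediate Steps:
Z(D) = 4 (Z(D) = 4 - (D - D) = 4 - 1*0 = 4 + 0 = 4)
Q(g) = 0 (Q(g) = 0*g² = 0)
H(q, c) = (c + q)/(-41 + q)
(Z(40) + Q(138)) - H(73, C(-1)) = (4 + 0) - (9 + 73)/(-41 + 73) = 4 - 82/32 = 4 - 1*41/16 = 4 - 41/16 = 23/16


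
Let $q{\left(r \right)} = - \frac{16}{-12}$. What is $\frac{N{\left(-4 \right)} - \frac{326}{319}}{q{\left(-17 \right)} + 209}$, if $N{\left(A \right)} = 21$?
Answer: $\frac{19119}{201289} \approx 0.094983$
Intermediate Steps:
$q{\left(r \right)} = \frac{4}{3}$ ($q{\left(r \right)} = \left(-16\right) \left(- \frac{1}{12}\right) = \frac{4}{3}$)
$\frac{N{\left(-4 \right)} - \frac{326}{319}}{q{\left(-17 \right)} + 209} = \frac{21 - \frac{326}{319}}{\frac{4}{3} + 209} = \frac{21 - \frac{326}{319}}{\frac{631}{3}} = \left(21 - \frac{326}{319}\right) \frac{3}{631} = \frac{6373}{319} \cdot \frac{3}{631} = \frac{19119}{201289}$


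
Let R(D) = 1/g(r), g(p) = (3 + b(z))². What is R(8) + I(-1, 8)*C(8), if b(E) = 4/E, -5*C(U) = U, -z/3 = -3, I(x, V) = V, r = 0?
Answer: -61099/4805 ≈ -12.716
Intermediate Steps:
z = 9 (z = -3*(-3) = 9)
C(U) = -U/5
g(p) = 961/81 (g(p) = (3 + 4/9)² = (31/9)² = 961/81)
R(D) = 81/961 (R(D) = 1/(961/81) = 81/961)
R(8) + I(-1, 8)*C(8) = 81/961 + 8*(-⅕*8) = 81/961 + 8*(-8/5) = 81/961 - 64/5 = -61099/4805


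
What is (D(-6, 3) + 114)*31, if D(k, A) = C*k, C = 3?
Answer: 2976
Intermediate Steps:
D(k, A) = 3*k
(D(-6, 3) + 114)*31 = (3*(-6) + 114)*31 = (-18 + 114)*31 = 96*31 = 2976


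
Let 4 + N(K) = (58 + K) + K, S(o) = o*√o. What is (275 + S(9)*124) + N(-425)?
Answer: 2827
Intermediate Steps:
S(o) = o^(3/2)
N(K) = 54 + 2*K (N(K) = -4 + ((58 + K) + K) = -4 + (58 + 2*K) = 54 + 2*K)
(275 + S(9)*124) + N(-425) = (275 + 9^(3/2)*124) + (54 + 2*(-425)) = (275 + 27*124) + (54 - 850) = (275 + 3348) - 796 = 3623 - 796 = 2827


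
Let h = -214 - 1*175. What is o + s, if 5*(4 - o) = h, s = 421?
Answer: 2514/5 ≈ 502.80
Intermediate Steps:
h = -389 (h = -214 - 175 = -389)
o = 409/5 (o = 4 - ⅕*(-389) = 4 + 389/5 = 409/5 ≈ 81.800)
o + s = 409/5 + 421 = 2514/5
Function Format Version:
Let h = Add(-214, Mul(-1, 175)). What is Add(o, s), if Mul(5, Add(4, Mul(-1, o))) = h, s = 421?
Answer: Rational(2514, 5) ≈ 502.80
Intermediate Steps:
h = -389 (h = Add(-214, -175) = -389)
o = Rational(409, 5) (o = Add(4, Mul(Rational(-1, 5), -389)) = Add(4, Rational(389, 5)) = Rational(409, 5) ≈ 81.800)
Add(o, s) = Add(Rational(409, 5), 421) = Rational(2514, 5)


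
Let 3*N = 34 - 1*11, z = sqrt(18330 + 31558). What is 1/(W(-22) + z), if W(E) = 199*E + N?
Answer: -39333/171449329 - 36*sqrt(3118)/171449329 ≈ -0.00024114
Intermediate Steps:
z = 4*sqrt(3118) (z = sqrt(49888) = 4*sqrt(3118) ≈ 223.36)
N = 23/3 (N = (34 - 1*11)/3 = (34 - 11)/3 = (1/3)*23 = 23/3 ≈ 7.6667)
W(E) = 23/3 + 199*E (W(E) = 199*E + 23/3 = 23/3 + 199*E)
1/(W(-22) + z) = 1/((23/3 + 199*(-22)) + 4*sqrt(3118)) = 1/((23/3 - 4378) + 4*sqrt(3118)) = 1/(-13111/3 + 4*sqrt(3118))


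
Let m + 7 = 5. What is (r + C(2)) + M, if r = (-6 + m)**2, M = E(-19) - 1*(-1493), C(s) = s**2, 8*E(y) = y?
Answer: 12469/8 ≈ 1558.6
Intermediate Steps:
E(y) = y/8
m = -2 (m = -7 + 5 = -2)
M = 11925/8 (M = (1/8)*(-19) - 1*(-1493) = -19/8 + 1493 = 11925/8 ≈ 1490.6)
r = 64 (r = (-6 - 2)**2 = (-8)**2 = 64)
(r + C(2)) + M = (64 + 2**2) + 11925/8 = (64 + 4) + 11925/8 = 68 + 11925/8 = 12469/8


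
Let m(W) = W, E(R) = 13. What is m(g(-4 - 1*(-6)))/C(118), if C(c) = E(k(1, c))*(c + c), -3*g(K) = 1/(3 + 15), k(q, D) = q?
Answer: -1/165672 ≈ -6.0360e-6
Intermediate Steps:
g(K) = -1/54 (g(K) = -1/(3*(3 + 15)) = -1/3/18 = -1/3*1/18 = -1/54)
C(c) = 26*c (C(c) = 13*(c + c) = 13*(2*c) = 26*c)
m(g(-4 - 1*(-6)))/C(118) = -1/(54*(26*118)) = -1/54/3068 = -1/54*1/3068 = -1/165672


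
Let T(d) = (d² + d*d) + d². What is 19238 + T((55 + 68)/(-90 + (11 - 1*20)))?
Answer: 6985075/363 ≈ 19243.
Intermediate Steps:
T(d) = 3*d² (T(d) = (d² + d²) + d² = 2*d² + d² = 3*d²)
19238 + T((55 + 68)/(-90 + (11 - 1*20))) = 19238 + 3*((55 + 68)/(-90 + (11 - 1*20)))² = 19238 + 3*(123/(-90 + (11 - 20)))² = 19238 + 3*(123/(-90 - 9))² = 19238 + 3*(123/(-99))² = 19238 + 3*(123*(-1/99))² = 19238 + 3*(-41/33)² = 19238 + 3*(1681/1089) = 19238 + 1681/363 = 6985075/363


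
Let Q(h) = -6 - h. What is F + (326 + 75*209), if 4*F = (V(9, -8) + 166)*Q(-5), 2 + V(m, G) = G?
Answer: 15962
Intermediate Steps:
V(m, G) = -2 + G
F = -39 (F = (((-2 - 8) + 166)*(-6 - 1*(-5)))/4 = ((-10 + 166)*(-6 + 5))/4 = (156*(-1))/4 = (¼)*(-156) = -39)
F + (326 + 75*209) = -39 + (326 + 75*209) = -39 + (326 + 15675) = -39 + 16001 = 15962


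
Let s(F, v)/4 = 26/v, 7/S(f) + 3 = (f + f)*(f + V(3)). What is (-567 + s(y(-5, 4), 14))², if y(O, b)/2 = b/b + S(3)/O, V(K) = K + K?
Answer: 15342889/49 ≈ 3.1312e+5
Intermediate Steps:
V(K) = 2*K
S(f) = 7/(-3 + 2*f*(6 + f)) (S(f) = 7/(-3 + (f + f)*(f + 2*3)) = 7/(-3 + (2*f)*(f + 6)) = 7/(-3 + (2*f)*(6 + f)) = 7/(-3 + 2*f*(6 + f)))
y(O, b) = 2 + 14/(51*O) (y(O, b) = 2*(b/b + (7/(-3 + 2*3² + 12*3))/O) = 2*(1 + (7/(-3 + 2*9 + 36))/O) = 2*(1 + (7/(-3 + 18 + 36))/O) = 2*(1 + (7/51)/O) = 2*(1 + (7*(1/51))/O) = 2*(1 + 7/(51*O)) = 2 + 14/(51*O))
s(F, v) = 104/v (s(F, v) = 4*(26/v) = 104/v)
(-567 + s(y(-5, 4), 14))² = (-567 + 104/14)² = (-567 + 104*(1/14))² = (-567 + 52/7)² = (-3917/7)² = 15342889/49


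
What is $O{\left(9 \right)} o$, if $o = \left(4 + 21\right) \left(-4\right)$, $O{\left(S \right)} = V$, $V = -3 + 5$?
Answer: $-200$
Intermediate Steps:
$V = 2$
$O{\left(S \right)} = 2$
$o = -100$ ($o = 25 \left(-4\right) = -100$)
$O{\left(9 \right)} o = 2 \left(-100\right) = -200$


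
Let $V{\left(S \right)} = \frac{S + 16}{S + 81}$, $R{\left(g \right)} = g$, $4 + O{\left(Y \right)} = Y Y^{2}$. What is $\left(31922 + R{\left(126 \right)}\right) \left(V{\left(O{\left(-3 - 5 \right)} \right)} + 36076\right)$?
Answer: $\frac{100589442176}{87} \approx 1.1562 \cdot 10^{9}$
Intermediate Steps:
$O{\left(Y \right)} = -4 + Y^{3}$ ($O{\left(Y \right)} = -4 + Y Y^{2} = -4 + Y^{3}$)
$V{\left(S \right)} = \frac{16 + S}{81 + S}$
$\left(31922 + R{\left(126 \right)}\right) \left(V{\left(O{\left(-3 - 5 \right)} \right)} + 36076\right) = \left(31922 + 126\right) \left(\frac{16 + \left(-4 + \left(-3 - 5\right)^{3}\right)}{81 + \left(-4 + \left(-3 - 5\right)^{3}\right)} + 36076\right) = 32048 \left(\frac{16 + \left(-4 + \left(-8\right)^{3}\right)}{81 + \left(-4 + \left(-8\right)^{3}\right)} + 36076\right) = 32048 \left(\frac{16 - 516}{81 - 516} + 36076\right) = 32048 \left(\frac{1}{-435} \left(-500\right) + 36076\right) = 32048 \left(\left(- \frac{1}{435}\right) \left(-500\right) + 36076\right) = 32048 \left(\frac{100}{87} + 36076\right) = 32048 \cdot \frac{3138712}{87} = \frac{100589442176}{87}$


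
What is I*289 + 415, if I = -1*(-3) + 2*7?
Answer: 5328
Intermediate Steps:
I = 17 (I = 3 + 14 = 17)
I*289 + 415 = 17*289 + 415 = 4913 + 415 = 5328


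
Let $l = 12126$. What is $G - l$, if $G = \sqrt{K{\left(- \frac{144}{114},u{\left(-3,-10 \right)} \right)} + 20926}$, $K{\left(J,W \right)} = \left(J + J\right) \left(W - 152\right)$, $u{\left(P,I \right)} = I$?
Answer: $-12126 + \frac{\sqrt{7702030}}{19} \approx -11980.0$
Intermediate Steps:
$K{\left(J,W \right)} = 2 J \left(-152 + W\right)$
$G = \frac{\sqrt{7702030}}{19}$ ($G = \sqrt{2 \left(- \frac{144}{114}\right) \left(-152 - 10\right) + 20926} = \sqrt{2 \left(\left(-144\right) \frac{1}{114}\right) \left(-162\right) + 20926} = \sqrt{2 \left(- \frac{24}{19}\right) \left(-162\right) + 20926} = \sqrt{\frac{7776}{19} + 20926} = \sqrt{\frac{405370}{19}} = \frac{\sqrt{7702030}}{19} \approx 146.07$)
$G - l = \frac{\sqrt{7702030}}{19} - 12126 = -12126 + \frac{\sqrt{7702030}}{19}$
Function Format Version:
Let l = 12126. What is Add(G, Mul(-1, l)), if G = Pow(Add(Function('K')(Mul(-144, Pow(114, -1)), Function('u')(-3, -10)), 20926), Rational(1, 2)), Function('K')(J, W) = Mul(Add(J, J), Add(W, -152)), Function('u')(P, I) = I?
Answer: Add(-12126, Mul(Rational(1, 19), Pow(7702030, Rational(1, 2)))) ≈ -11980.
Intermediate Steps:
Function('K')(J, W) = Mul(2, J, Add(-152, W)) (Function('K')(J, W) = Mul(Mul(2, J), Add(-152, W)) = Mul(2, J, Add(-152, W)))
G = Mul(Rational(1, 19), Pow(7702030, Rational(1, 2))) (G = Pow(Add(Mul(2, Mul(-144, Pow(114, -1)), Add(-152, -10)), 20926), Rational(1, 2)) = Pow(Add(Mul(2, Mul(-144, Rational(1, 114)), -162), 20926), Rational(1, 2)) = Pow(Add(Mul(2, Rational(-24, 19), -162), 20926), Rational(1, 2)) = Pow(Add(Rational(7776, 19), 20926), Rational(1, 2)) = Pow(Rational(405370, 19), Rational(1, 2)) = Mul(Rational(1, 19), Pow(7702030, Rational(1, 2))) ≈ 146.07)
Add(G, Mul(-1, l)) = Add(Mul(Rational(1, 19), Pow(7702030, Rational(1, 2))), Mul(-1, 12126)) = Add(Mul(Rational(1, 19), Pow(7702030, Rational(1, 2))), -12126) = Add(-12126, Mul(Rational(1, 19), Pow(7702030, Rational(1, 2))))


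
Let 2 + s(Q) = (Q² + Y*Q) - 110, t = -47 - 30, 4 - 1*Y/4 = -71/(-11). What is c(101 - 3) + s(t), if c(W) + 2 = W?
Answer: 6669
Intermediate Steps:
c(W) = -2 + W
Y = -108/11 (Y = 16 - (-284)/(-11) = 16 - (-284)*(-1)/11 = 16 - 4*71/11 = 16 - 284/11 = -108/11 ≈ -9.8182)
t = -77
s(Q) = -112 + Q² - 108*Q/11 (s(Q) = -2 + ((Q² - 108*Q/11) - 110) = -2 + (-110 + Q² - 108*Q/11) = -112 + Q² - 108*Q/11)
c(101 - 3) + s(t) = (-2 + (101 - 3)) + (-112 + (-77)² - 108/11*(-77)) = (-2 + 98) + (-112 + 5929 + 756) = 96 + 6573 = 6669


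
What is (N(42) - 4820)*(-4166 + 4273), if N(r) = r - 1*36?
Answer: -515098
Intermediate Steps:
N(r) = -36 + r (N(r) = r - 36 = -36 + r)
(N(42) - 4820)*(-4166 + 4273) = ((-36 + 42) - 4820)*(-4166 + 4273) = (6 - 4820)*107 = -4814*107 = -515098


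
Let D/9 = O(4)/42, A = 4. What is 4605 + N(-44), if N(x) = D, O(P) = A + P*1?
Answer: 32247/7 ≈ 4606.7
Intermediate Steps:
O(P) = 4 + P (O(P) = 4 + P*1 = 4 + P)
D = 12/7 (D = 9*((4 + 4)/42) = 9*(8*(1/42)) = 9*(4/21) = 12/7 ≈ 1.7143)
N(x) = 12/7
4605 + N(-44) = 4605 + 12/7 = 32247/7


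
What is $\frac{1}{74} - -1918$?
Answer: $\frac{141933}{74} \approx 1918.0$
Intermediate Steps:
$\frac{1}{74} - -1918 = \frac{1}{74} + 1918 = \frac{141933}{74}$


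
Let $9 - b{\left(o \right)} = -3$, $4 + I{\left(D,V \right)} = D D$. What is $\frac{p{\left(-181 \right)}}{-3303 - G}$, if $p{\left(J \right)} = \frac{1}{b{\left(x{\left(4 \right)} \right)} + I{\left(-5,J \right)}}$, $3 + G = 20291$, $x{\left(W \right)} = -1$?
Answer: $- \frac{1}{778503} \approx -1.2845 \cdot 10^{-6}$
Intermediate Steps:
$I{\left(D,V \right)} = -4 + D^{2}$ ($I{\left(D,V \right)} = -4 + D D = -4 + D^{2}$)
$b{\left(o \right)} = 12$ ($b{\left(o \right)} = 9 - -3 = 9 + 3 = 12$)
$G = 20288$ ($G = -3 + 20291 = 20288$)
$p{\left(J \right)} = \frac{1}{33}$ ($p{\left(J \right)} = \frac{1}{12 - \left(4 - \left(-5\right)^{2}\right)} = \frac{1}{12 + \left(-4 + 25\right)} = \frac{1}{12 + 21} = \frac{1}{33}$)
$\frac{p{\left(-181 \right)}}{-3303 - G} = \frac{1}{33 \left(-3303 - 20288\right)} = \frac{1}{33 \left(-23591\right)} = \frac{1}{33} \left(- \frac{1}{23591}\right) = - \frac{1}{778503}$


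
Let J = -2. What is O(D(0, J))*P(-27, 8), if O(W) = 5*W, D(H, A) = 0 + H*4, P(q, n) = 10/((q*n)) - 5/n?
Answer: 0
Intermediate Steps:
P(q, n) = -5/n + 10/(n*q) (P(q, n) = 10/((n*q)) - 5/n = 10*(1/(n*q)) - 5/n = 10/(n*q) - 5/n = -5/n + 10/(n*q))
D(H, A) = 4*H (D(H, A) = 0 + 4*H = 4*H)
O(D(0, J))*P(-27, 8) = (5*(4*0))*(5*(2 - 1*(-27))/(8*(-27))) = (5*0)*(5*(⅛)*(-1/27)*(2 + 27)) = 0*(5*(⅛)*(-1/27)*29) = 0*(-145/216) = 0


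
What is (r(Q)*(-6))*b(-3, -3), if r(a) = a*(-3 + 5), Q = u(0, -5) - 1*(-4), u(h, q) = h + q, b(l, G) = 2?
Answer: 24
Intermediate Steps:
Q = -1 (Q = (0 - 5) - 1*(-4) = -5 + 4 = -1)
r(a) = 2*a (r(a) = a*2 = 2*a)
(r(Q)*(-6))*b(-3, -3) = ((2*(-1))*(-6))*2 = -2*(-6)*2 = 12*2 = 24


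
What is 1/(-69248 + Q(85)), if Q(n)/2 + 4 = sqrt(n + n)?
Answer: -8657/599549107 - sqrt(170)/2398196428 ≈ -1.4445e-5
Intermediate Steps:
Q(n) = -8 + 2*sqrt(2)*sqrt(n) (Q(n) = -8 + 2*sqrt(n + n) = -8 + 2*sqrt(2*n) = -8 + 2*(sqrt(2)*sqrt(n)) = -8 + 2*sqrt(2)*sqrt(n))
1/(-69248 + Q(85)) = 1/(-69248 + (-8 + 2*sqrt(2)*sqrt(85))) = 1/(-69248 + (-8 + 2*sqrt(170))) = 1/(-69256 + 2*sqrt(170))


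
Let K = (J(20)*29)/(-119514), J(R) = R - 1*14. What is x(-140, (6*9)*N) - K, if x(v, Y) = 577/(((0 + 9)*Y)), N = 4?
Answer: 11549639/38722536 ≈ 0.29827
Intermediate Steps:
J(R) = -14 + R (J(R) = R - 14 = -14 + R)
x(v, Y) = 577/(9*Y) (x(v, Y) = 577/((9*Y)) = 577*(1/(9*Y)) = 577/(9*Y))
K = -29/19919 (K = ((-14 + 20)*29)/(-119514) = (6*29)*(-1/119514) = 174*(-1/119514) = -29/19919 ≈ -0.0014559)
x(-140, (6*9)*N) - K = 577/(9*(((6*9)*4))) - 1*(-29/19919) = 577/(9*((54*4))) + 29/19919 = (577/9)/216 + 29/19919 = (577/9)*(1/216) + 29/19919 = 577/1944 + 29/19919 = 11549639/38722536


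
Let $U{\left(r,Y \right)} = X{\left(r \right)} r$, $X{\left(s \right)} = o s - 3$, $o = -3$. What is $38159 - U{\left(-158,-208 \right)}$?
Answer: $112577$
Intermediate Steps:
$X{\left(s \right)} = -3 - 3 s$ ($X{\left(s \right)} = - 3 s - 3 = -3 - 3 s$)
$U{\left(r,Y \right)} = r \left(-3 - 3 r\right)$ ($U{\left(r,Y \right)} = \left(-3 - 3 r\right) r = r \left(-3 - 3 r\right)$)
$38159 - U{\left(-158,-208 \right)} = 38159 - \left(-3\right) \left(-158\right) \left(1 - 158\right) = 38159 - \left(-3\right) \left(-158\right) \left(-157\right) = 38159 - -74418 = 38159 + 74418 = 112577$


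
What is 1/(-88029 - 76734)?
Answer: -1/164763 ≈ -6.0693e-6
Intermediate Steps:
1/(-88029 - 76734) = 1/(-164763) = -1/164763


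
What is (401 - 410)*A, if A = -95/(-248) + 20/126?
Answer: -8465/1736 ≈ -4.8762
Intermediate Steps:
A = 8465/15624 (A = -95*(-1/248) + 20*(1/126) = 95/248 + 10/63 = 8465/15624 ≈ 0.54179)
(401 - 410)*A = (401 - 410)*(8465/15624) = -9*8465/15624 = -8465/1736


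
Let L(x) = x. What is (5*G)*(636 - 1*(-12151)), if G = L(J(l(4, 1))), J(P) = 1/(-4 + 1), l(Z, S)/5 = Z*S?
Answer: -63935/3 ≈ -21312.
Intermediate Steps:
l(Z, S) = 5*S*Z (l(Z, S) = 5*(Z*S) = 5*(S*Z) = 5*S*Z)
J(P) = -⅓ (J(P) = 1/(-3) = -⅓)
G = -⅓ ≈ -0.33333
(5*G)*(636 - 1*(-12151)) = (5*(-⅓))*(636 - 1*(-12151)) = -5*(636 + 12151)/3 = -5/3*12787 = -63935/3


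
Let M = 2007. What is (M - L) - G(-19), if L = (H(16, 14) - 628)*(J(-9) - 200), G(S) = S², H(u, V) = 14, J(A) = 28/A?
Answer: -1107578/9 ≈ -1.2306e+5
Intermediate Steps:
L = 1122392/9 (L = (14 - 628)*(28/(-9) - 200) = -614*(28*(-⅑) - 200) = -614*(-28/9 - 200) = -614*(-1828/9) = 1122392/9 ≈ 1.2471e+5)
(M - L) - G(-19) = (2007 - 1*1122392/9) - 1*(-19)² = (2007 - 1122392/9) - 1*361 = -1104329/9 - 361 = -1107578/9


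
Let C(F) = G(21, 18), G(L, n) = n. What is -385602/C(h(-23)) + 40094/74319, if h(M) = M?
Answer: -530682099/24773 ≈ -21422.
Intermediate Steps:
C(F) = 18
-385602/C(h(-23)) + 40094/74319 = -385602/18 + 40094/74319 = -385602*1/18 + 40094*(1/74319) = -64267/3 + 40094/74319 = -530682099/24773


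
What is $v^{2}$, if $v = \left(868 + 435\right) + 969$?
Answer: $5161984$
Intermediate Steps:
$v = 2272$ ($v = 1303 + 969 = 2272$)
$v^{2} = 2272^{2} = 5161984$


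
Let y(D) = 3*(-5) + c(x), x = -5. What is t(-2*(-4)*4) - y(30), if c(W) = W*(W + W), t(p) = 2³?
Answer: -27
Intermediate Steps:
t(p) = 8
c(W) = 2*W² (c(W) = W*(2*W) = 2*W²)
y(D) = 35 (y(D) = 3*(-5) + 2*(-5)² = -15 + 2*25 = -15 + 50 = 35)
t(-2*(-4)*4) - y(30) = 8 - 1*35 = 8 - 35 = -27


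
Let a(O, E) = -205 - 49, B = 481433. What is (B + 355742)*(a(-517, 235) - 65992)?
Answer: -55459495050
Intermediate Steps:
a(O, E) = -254
(B + 355742)*(a(-517, 235) - 65992) = (481433 + 355742)*(-254 - 65992) = 837175*(-66246) = -55459495050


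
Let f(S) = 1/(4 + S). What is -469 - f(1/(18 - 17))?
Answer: -2346/5 ≈ -469.20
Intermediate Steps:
-469 - f(1/(18 - 17)) = -469 - 1/(4 + 1/(18 - 17)) = -469 - 1/(4 + 1/1) = -469 - 1/(4 + 1) = -469 - 1/5 = -469 - 1*⅕ = -469 - ⅕ = -2346/5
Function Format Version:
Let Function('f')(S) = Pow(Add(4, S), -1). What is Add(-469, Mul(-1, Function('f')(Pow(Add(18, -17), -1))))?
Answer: Rational(-2346, 5) ≈ -469.20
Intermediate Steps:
Add(-469, Mul(-1, Function('f')(Pow(Add(18, -17), -1)))) = Add(-469, Mul(-1, Pow(Add(4, Pow(Add(18, -17), -1)), -1))) = Add(-469, Mul(-1, Pow(Add(4, Pow(1, -1)), -1))) = Add(-469, Mul(-1, Pow(Add(4, 1), -1))) = Add(-469, Mul(-1, Pow(5, -1))) = Add(-469, Mul(-1, Rational(1, 5))) = Add(-469, Rational(-1, 5)) = Rational(-2346, 5)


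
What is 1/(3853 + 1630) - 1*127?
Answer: -696340/5483 ≈ -127.00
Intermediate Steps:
1/(3853 + 1630) - 1*127 = 1/5483 - 127 = -696340/5483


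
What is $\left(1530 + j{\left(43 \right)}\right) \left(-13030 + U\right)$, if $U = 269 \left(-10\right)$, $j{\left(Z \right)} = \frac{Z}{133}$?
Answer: $- \frac{3199538760}{133} \approx -2.4057 \cdot 10^{7}$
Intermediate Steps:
$j{\left(Z \right)} = \frac{Z}{133}$ ($j{\left(Z \right)} = Z \frac{1}{133} = \frac{Z}{133}$)
$U = -2690$
$\left(1530 + j{\left(43 \right)}\right) \left(-13030 + U\right) = \left(1530 + \frac{1}{133} \cdot 43\right) \left(-13030 - 2690\right) = \left(1530 + \frac{43}{133}\right) \left(-15720\right) = \frac{203533}{133} \left(-15720\right) = - \frac{3199538760}{133}$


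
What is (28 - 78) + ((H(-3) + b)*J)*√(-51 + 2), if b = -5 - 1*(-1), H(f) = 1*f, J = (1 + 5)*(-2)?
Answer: -50 + 588*I ≈ -50.0 + 588.0*I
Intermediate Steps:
J = -12 (J = 6*(-2) = -12)
H(f) = f
b = -4 (b = -5 + 1 = -4)
(28 - 78) + ((H(-3) + b)*J)*√(-51 + 2) = (28 - 78) + ((-3 - 4)*(-12))*√(-51 + 2) = -50 + (-7*(-12))*√(-49) = -50 + 84*(7*I) = -50 + 588*I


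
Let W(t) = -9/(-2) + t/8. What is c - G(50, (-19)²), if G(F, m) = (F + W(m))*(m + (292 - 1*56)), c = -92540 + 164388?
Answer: 98975/8 ≈ 12372.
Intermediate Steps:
W(t) = 9/2 + t/8 (W(t) = -9*(-½) + t*(⅛) = 9/2 + t/8)
c = 71848
G(F, m) = (236 + m)*(9/2 + F + m/8) (G(F, m) = (F + (9/2 + m/8))*(m + (292 - 1*56)) = (9/2 + F + m/8)*(m + (292 - 56)) = (9/2 + F + m/8)*(m + 236) = (9/2 + F + m/8)*(236 + m) = (236 + m)*(9/2 + F + m/8))
c - G(50, (-19)²) = 71848 - (1062 + 34*(-19)² + 236*50 + ((-19)²)²/8 + 50*(-19)²) = 71848 - (1062 + 34*361 + 11800 + (⅛)*361² + 50*361) = 71848 - (1062 + 12274 + 11800 + (⅛)*130321 + 18050) = 71848 - (1062 + 12274 + 11800 + 130321/8 + 18050) = 71848 - 1*475809/8 = 71848 - 475809/8 = 98975/8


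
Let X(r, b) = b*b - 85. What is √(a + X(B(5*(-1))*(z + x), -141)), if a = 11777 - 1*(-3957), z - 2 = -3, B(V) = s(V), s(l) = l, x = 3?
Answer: √35530 ≈ 188.49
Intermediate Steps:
B(V) = V
z = -1 (z = 2 - 3 = -1)
X(r, b) = -85 + b² (X(r, b) = b² - 85 = -85 + b²)
a = 15734 (a = 11777 + 3957 = 15734)
√(a + X(B(5*(-1))*(z + x), -141)) = √(15734 + (-85 + (-141)²)) = √(15734 + (-85 + 19881)) = √(15734 + 19796) = √35530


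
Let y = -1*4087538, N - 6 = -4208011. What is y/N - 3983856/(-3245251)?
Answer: 30029172749318/13656032434255 ≈ 2.1990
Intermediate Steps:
N = -4208005 (N = 6 - 4208011 = -4208005)
y = -4087538
y/N - 3983856/(-3245251) = -4087538/(-4208005) - 3983856/(-3245251) = -4087538*(-1/4208005) - 3983856*(-1/3245251) = 4087538/4208005 + 3983856/3245251 = 30029172749318/13656032434255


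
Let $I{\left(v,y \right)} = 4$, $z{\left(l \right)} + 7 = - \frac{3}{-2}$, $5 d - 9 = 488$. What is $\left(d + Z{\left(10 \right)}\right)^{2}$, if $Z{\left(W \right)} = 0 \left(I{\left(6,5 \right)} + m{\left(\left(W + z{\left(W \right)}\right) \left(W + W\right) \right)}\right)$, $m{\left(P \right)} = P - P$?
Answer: $\frac{247009}{25} \approx 9880.4$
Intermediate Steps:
$d = \frac{497}{5}$ ($d = \frac{9}{5} + \frac{1}{5} \cdot 488 = \frac{9}{5} + \frac{488}{5} = \frac{497}{5} \approx 99.4$)
$z{\left(l \right)} = - \frac{11}{2}$ ($z{\left(l \right)} = -7 - \frac{3}{-2} = -7 - - \frac{3}{2} = -7 + \frac{3}{2} = - \frac{11}{2}$)
$m{\left(P \right)} = 0$
$Z{\left(W \right)} = 0$ ($Z{\left(W \right)} = 0 \left(4 + 0\right) = 0 \cdot 4 = 0$)
$\left(d + Z{\left(10 \right)}\right)^{2} = \left(\frac{497}{5} + 0\right)^{2} = \left(\frac{497}{5}\right)^{2} = \frac{247009}{25}$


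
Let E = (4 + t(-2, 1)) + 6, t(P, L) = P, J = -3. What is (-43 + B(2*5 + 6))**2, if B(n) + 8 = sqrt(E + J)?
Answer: (51 - sqrt(5))**2 ≈ 2377.9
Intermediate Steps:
E = 8 (E = (4 - 2) + 6 = 2 + 6 = 8)
B(n) = -8 + sqrt(5) (B(n) = -8 + sqrt(8 - 3) = -8 + sqrt(5))
(-43 + B(2*5 + 6))**2 = (-43 + (-8 + sqrt(5)))**2 = (-51 + sqrt(5))**2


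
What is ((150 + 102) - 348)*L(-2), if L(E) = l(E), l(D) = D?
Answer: 192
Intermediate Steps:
L(E) = E
((150 + 102) - 348)*L(-2) = ((150 + 102) - 348)*(-2) = (252 - 348)*(-2) = -96*(-2) = 192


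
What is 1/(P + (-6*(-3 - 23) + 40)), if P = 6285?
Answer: 1/6481 ≈ 0.00015430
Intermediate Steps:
1/(P + (-6*(-3 - 23) + 40)) = 1/(6285 + (-6*(-3 - 23) + 40)) = 1/(6285 + (-6*(-26) + 40)) = 1/(6285 + (156 + 40)) = 1/(6285 + 196) = 1/6481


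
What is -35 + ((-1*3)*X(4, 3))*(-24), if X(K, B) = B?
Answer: 181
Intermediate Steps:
-35 + ((-1*3)*X(4, 3))*(-24) = -35 + (-1*3*3)*(-24) = -35 - 3*3*(-24) = -35 - 9*(-24) = -35 + 216 = 181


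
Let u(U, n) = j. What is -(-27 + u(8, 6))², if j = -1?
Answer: -784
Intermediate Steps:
u(U, n) = -1
-(-27 + u(8, 6))² = -(-27 - 1)² = -1*(-28)² = -1*784 = -784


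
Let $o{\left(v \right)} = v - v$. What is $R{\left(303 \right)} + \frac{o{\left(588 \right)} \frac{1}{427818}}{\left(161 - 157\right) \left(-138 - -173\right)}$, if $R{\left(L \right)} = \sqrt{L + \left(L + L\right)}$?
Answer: $3 \sqrt{101} \approx 30.15$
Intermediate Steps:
$R{\left(L \right)} = \sqrt{3} \sqrt{L}$ ($R{\left(L \right)} = \sqrt{L + 2 L} = \sqrt{3 L} = \sqrt{3} \sqrt{L}$)
$o{\left(v \right)} = 0$
$R{\left(303 \right)} + \frac{o{\left(588 \right)} \frac{1}{427818}}{\left(161 - 157\right) \left(-138 - -173\right)} = \sqrt{3} \sqrt{303} + \frac{0 \cdot \frac{1}{427818}}{\left(161 - 157\right) \left(-138 - -173\right)} = 3 \sqrt{101} + \frac{0 \cdot \frac{1}{427818}}{4 \left(-138 + 173\right)} = 3 \sqrt{101} + \frac{0}{4 \cdot 35} = 3 \sqrt{101} + \frac{0}{140} = 3 \sqrt{101} + 0 \cdot \frac{1}{140} = 3 \sqrt{101} + 0 = 3 \sqrt{101}$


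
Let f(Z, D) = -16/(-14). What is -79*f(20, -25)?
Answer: -632/7 ≈ -90.286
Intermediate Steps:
f(Z, D) = 8/7 (f(Z, D) = -16*(-1/14) = 8/7)
-79*f(20, -25) = -79*8/7 = -632/7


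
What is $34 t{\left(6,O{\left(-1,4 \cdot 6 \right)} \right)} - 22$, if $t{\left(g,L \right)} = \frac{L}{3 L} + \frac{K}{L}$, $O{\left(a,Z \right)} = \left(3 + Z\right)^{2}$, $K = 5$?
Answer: $- \frac{7606}{729} \approx -10.433$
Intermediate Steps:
$t{\left(g,L \right)} = \frac{1}{3} + \frac{5}{L}$ ($t{\left(g,L \right)} = \frac{L}{3 L} + \frac{5}{L} = L \frac{1}{3 L} + \frac{5}{L} = \frac{1}{3} + \frac{5}{L}$)
$34 t{\left(6,O{\left(-1,4 \cdot 6 \right)} \right)} - 22 = 34 \frac{15 + \left(3 + 4 \cdot 6\right)^{2}}{3 \left(3 + 4 \cdot 6\right)^{2}} - 22 = 34 \frac{15 + \left(3 + 24\right)^{2}}{3 \left(3 + 24\right)^{2}} - 22 = 34 \frac{15 + 27^{2}}{3 \cdot 27^{2}} - 22 = 34 \frac{15 + 729}{3 \cdot 729} - 22 = 34 \cdot \frac{1}{3} \cdot \frac{1}{729} \cdot 744 - 22 = 34 \cdot \frac{248}{729} - 22 = \frac{8432}{729} - 22 = - \frac{7606}{729}$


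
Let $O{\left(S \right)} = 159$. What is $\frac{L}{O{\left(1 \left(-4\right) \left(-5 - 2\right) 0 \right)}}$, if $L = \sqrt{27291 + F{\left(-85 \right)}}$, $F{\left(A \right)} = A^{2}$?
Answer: $\frac{2 \sqrt{8629}}{159} \approx 1.1685$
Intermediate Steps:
$L = 2 \sqrt{8629}$ ($L = \sqrt{27291 + \left(-85\right)^{2}} = \sqrt{27291 + 7225} = \sqrt{34516} = 2 \sqrt{8629} \approx 185.78$)
$\frac{L}{O{\left(1 \left(-4\right) \left(-5 - 2\right) 0 \right)}} = \frac{2 \sqrt{8629}}{159}$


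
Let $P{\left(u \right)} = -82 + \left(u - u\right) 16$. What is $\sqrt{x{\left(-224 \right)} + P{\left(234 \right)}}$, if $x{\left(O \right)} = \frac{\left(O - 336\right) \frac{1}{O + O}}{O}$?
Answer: $\frac{i \sqrt{1028678}}{112} \approx 9.0557 i$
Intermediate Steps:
$x{\left(O \right)} = \frac{-336 + O}{2 O^{2}}$ ($x{\left(O \right)} = \frac{\left(-336 + O\right) \frac{1}{2 O}}{O} = \frac{\frac{1}{2} \frac{1}{O} \left(-336 + O\right)}{O} = \frac{-336 + O}{2 O^{2}}$)
$P{\left(u \right)} = -82$ ($P{\left(u \right)} = -82 + 0 \cdot 16 = -82 + 0 = -82$)
$\sqrt{x{\left(-224 \right)} + P{\left(234 \right)}} = \sqrt{\frac{-336 - 224}{2 \cdot 50176} - 82} = \sqrt{\frac{1}{2} \cdot \frac{1}{50176} \left(-560\right) - 82} = \sqrt{- \frac{5}{896} - 82} = \sqrt{- \frac{73477}{896}} = \frac{i \sqrt{1028678}}{112}$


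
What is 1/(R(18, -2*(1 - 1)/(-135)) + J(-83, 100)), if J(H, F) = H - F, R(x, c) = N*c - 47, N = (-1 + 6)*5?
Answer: -1/230 ≈ -0.0043478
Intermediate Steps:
N = 25 (N = 5*5 = 25)
R(x, c) = -47 + 25*c (R(x, c) = 25*c - 47 = -47 + 25*c)
1/(R(18, -2*(1 - 1)/(-135)) + J(-83, 100)) = 1/((-47 + 25*(-2*(1 - 1)/(-135))) + (-83 - 1*100)) = 1/((-47 + 25*(-2*0*(-1/135))) + (-83 - 100)) = 1/((-47 + 25*(0*(-1/135))) - 183) = 1/((-47 + 25*0) - 183) = 1/((-47 + 0) - 183) = 1/(-47 - 183) = 1/(-230) = -1/230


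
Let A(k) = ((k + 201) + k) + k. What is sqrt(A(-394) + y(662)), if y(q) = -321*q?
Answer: I*sqrt(213483) ≈ 462.04*I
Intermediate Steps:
A(k) = 201 + 3*k (A(k) = ((201 + k) + k) + k = (201 + 2*k) + k = 201 + 3*k)
sqrt(A(-394) + y(662)) = sqrt((201 + 3*(-394)) - 321*662) = sqrt((201 - 1182) - 212502) = sqrt(-981 - 212502) = sqrt(-213483) = I*sqrt(213483)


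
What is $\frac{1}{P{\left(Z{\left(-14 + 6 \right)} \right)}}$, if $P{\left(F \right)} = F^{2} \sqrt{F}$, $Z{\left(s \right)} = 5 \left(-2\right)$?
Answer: $- \frac{i \sqrt{10}}{1000} \approx - 0.0031623 i$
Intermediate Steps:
$Z{\left(s \right)} = -10$
$P{\left(F \right)} = F^{\frac{5}{2}}$
$\frac{1}{P{\left(Z{\left(-14 + 6 \right)} \right)}} = \frac{1}{\left(-10\right)^{\frac{5}{2}}} = \frac{1}{100 i \sqrt{10}} = - \frac{i \sqrt{10}}{1000}$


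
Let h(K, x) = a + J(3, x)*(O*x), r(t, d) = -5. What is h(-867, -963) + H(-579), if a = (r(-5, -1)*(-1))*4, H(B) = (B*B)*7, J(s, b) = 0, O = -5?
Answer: 2346707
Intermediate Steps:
H(B) = 7*B**2 (H(B) = B**2*7 = 7*B**2)
a = 20 (a = -5*(-1)*4 = 5*4 = 20)
h(K, x) = 20 (h(K, x) = 20 + 0*(-5*x) = 20 + 0 = 20)
h(-867, -963) + H(-579) = 20 + 7*(-579)**2 = 20 + 7*335241 = 20 + 2346687 = 2346707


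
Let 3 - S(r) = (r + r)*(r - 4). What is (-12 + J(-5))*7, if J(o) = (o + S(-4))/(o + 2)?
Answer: 70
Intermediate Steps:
S(r) = 3 - 2*r*(-4 + r) (S(r) = 3 - (r + r)*(r - 4) = 3 - 2*r*(-4 + r))
J(o) = (-61 + o)/(2 + o) (J(o) = (o + (3 - 2*(-4)² + 8*(-4)))/(o + 2) = (o + (3 - 2*16 - 32))/(2 + o) = (o + (3 - 32 - 32))/(2 + o) = (o - 61)/(2 + o) = (-61 + o)/(2 + o))
(-12 + J(-5))*7 = (-12 + (-61 - 5)/(2 - 5))*7 = (-12 - 66/(-3))*7 = (-12 - ⅓*(-66))*7 = (-12 + 22)*7 = 10*7 = 70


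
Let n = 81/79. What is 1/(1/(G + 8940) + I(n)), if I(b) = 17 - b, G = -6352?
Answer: 204452/3266135 ≈ 0.062598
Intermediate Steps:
n = 81/79 (n = 81*(1/79) = 81/79 ≈ 1.0253)
1/(1/(G + 8940) + I(n)) = 1/(1/(-6352 + 8940) + (17 - 1*81/79)) = 1/(1/2588 + (17 - 81/79)) = 1/(1/2588 + 1262/79) = 1/(3266135/204452) = 204452/3266135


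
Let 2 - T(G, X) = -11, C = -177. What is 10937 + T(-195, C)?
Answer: 10950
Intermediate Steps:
T(G, X) = 13 (T(G, X) = 2 - 1*(-11) = 2 + 11 = 13)
10937 + T(-195, C) = 10937 + 13 = 10950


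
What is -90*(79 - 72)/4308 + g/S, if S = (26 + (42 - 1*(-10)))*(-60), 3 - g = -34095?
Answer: -2081147/280020 ≈ -7.4321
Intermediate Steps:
g = 34098 (g = 3 - 1*(-34095) = 3 + 34095 = 34098)
S = -4680 (S = (26 + (42 + 10))*(-60) = (26 + 52)*(-60) = 78*(-60) = -4680)
-90*(79 - 72)/4308 + g/S = -90*(79 - 72)/4308 + 34098/(-4680) = -90*7*(1/4308) + 34098*(-1/4680) = -630*1/4308 - 5683/780 = -105/718 - 5683/780 = -2081147/280020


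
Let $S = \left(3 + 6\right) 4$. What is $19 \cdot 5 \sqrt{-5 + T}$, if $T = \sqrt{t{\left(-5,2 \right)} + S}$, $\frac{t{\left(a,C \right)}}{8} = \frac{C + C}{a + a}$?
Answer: $19 \sqrt{-125 + 10 \sqrt{205}} \approx 81.008$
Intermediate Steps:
$t{\left(a,C \right)} = \frac{8 C}{a}$ ($t{\left(a,C \right)} = 8 \frac{C + C}{a + a} = 8 \frac{2 C}{2 a} = 8 \cdot 2 C \frac{1}{2 a} = 8 \frac{C}{a} = \frac{8 C}{a}$)
$S = 36$ ($S = 9 \cdot 4 = 36$)
$T = \frac{2 \sqrt{205}}{5}$ ($T = \sqrt{8 \cdot 2 \frac{1}{-5} + 36} = \sqrt{8 \cdot 2 \left(- \frac{1}{5}\right) + 36} = \sqrt{- \frac{16}{5} + 36} = \sqrt{\frac{164}{5}} = \frac{2 \sqrt{205}}{5} \approx 5.7271$)
$19 \cdot 5 \sqrt{-5 + T} = 19 \cdot 5 \sqrt{-5 + \frac{2 \sqrt{205}}{5}} = 95 \sqrt{-5 + \frac{2 \sqrt{205}}{5}}$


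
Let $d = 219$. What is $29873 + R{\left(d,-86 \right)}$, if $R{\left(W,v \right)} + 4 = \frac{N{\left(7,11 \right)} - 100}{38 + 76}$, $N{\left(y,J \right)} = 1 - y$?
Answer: $\frac{1702480}{57} \approx 29868.0$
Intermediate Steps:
$R{\left(W,v \right)} = - \frac{281}{57}$ ($R{\left(W,v \right)} = -4 + \frac{\left(1 - 7\right) - 100}{38 + 76} = -4 + \frac{\left(1 - 7\right) - 100}{114} = -4 + \left(-6 - 100\right) \frac{1}{114} = -4 - \frac{53}{57} = - \frac{281}{57}$)
$29873 + R{\left(d,-86 \right)} = 29873 - \frac{281}{57} = \frac{1702480}{57}$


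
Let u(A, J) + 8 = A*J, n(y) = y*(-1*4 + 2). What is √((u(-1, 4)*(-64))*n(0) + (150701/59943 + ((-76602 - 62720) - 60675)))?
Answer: I*√718612836840210/59943 ≈ 447.21*I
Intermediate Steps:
n(y) = -2*y (n(y) = y*(-4 + 2) = y*(-2) = -2*y)
u(A, J) = -8 + A*J
√((u(-1, 4)*(-64))*n(0) + (150701/59943 + ((-76602 - 62720) - 60675))) = √(((-8 - 1*4)*(-64))*(-2*0) + (150701/59943 + ((-76602 - 62720) - 60675))) = √(((-8 - 4)*(-64))*0 + (150701*(1/59943) + (-139322 - 60675))) = √(-12*(-64)*0 + (150701/59943 - 199997)) = √(768*0 - 11988269470/59943) = √(0 - 11988269470/59943) = √(-11988269470/59943) = I*√718612836840210/59943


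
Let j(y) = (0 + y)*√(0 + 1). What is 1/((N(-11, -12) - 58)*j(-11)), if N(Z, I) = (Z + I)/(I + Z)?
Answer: 1/627 ≈ 0.0015949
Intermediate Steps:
N(Z, I) = 1 (N(Z, I) = (I + Z)/(I + Z) = 1)
j(y) = y (j(y) = y*√1 = y*1 = y)
1/((N(-11, -12) - 58)*j(-11)) = 1/((1 - 58)*(-11)) = 1/(-57*(-11)) = 1/627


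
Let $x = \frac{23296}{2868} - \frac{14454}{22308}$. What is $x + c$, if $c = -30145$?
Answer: $- \frac{7303708681}{242346} \approx -30138.0$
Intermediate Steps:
$x = \frac{1811489}{242346}$ ($x = 23296 \cdot \frac{1}{2868} - \frac{219}{338} = \frac{5824}{717} - \frac{219}{338} = \frac{1811489}{242346} \approx 7.4748$)
$x + c = \frac{1811489}{242346} - 30145 = - \frac{7303708681}{242346}$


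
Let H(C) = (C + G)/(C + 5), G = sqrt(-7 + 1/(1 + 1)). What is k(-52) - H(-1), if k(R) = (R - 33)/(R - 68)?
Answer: 23/24 - I*sqrt(26)/8 ≈ 0.95833 - 0.63738*I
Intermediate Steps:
k(R) = (-33 + R)/(-68 + R)
G = I*sqrt(26)/2 (G = sqrt(-7 + 1/2) = sqrt(-13/2) = I*sqrt(26)/2 ≈ 2.5495*I)
H(C) = (C + I*sqrt(26)/2)/(5 + C) (H(C) = (C + I*sqrt(26)/2)/(C + 5) = (C + I*sqrt(26)/2)/(5 + C))
k(-52) - H(-1) = (-33 - 52)/(-68 - 52) - (-1 + I*sqrt(26)/2)/(5 - 1) = -85/(-120) - (-1 + I*sqrt(26)/2)/4 = -1/120*(-85) - (-1 + I*sqrt(26)/2)/4 = 17/24 - (-1/4 + I*sqrt(26)/8) = 17/24 + (1/4 - I*sqrt(26)/8) = 23/24 - I*sqrt(26)/8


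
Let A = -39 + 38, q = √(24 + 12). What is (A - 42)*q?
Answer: -258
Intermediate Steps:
q = 6 (q = √36 = 6)
A = -1
(A - 42)*q = (-1 - 42)*6 = -43*6 = -258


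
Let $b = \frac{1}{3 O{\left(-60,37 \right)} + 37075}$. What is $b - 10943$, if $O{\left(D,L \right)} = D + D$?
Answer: $- \frac{401772244}{36715} \approx -10943.0$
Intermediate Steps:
$O{\left(D,L \right)} = 2 D$
$b = \frac{1}{36715}$ ($b = \frac{1}{3 \cdot 2 \left(-60\right) + 37075} = \frac{1}{3 \left(-120\right) + 37075} = \frac{1}{-360 + 37075} = \frac{1}{36715} \approx 2.7237 \cdot 10^{-5}$)
$b - 10943 = \frac{1}{36715} - 10943 = - \frac{401772244}{36715}$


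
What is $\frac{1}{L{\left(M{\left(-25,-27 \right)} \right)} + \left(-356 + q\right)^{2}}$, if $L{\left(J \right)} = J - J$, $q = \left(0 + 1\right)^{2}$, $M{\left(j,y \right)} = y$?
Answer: $\frac{1}{126025} \approx 7.9349 \cdot 10^{-6}$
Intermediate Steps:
$q = 1$ ($q = 1^{2} = 1$)
$L{\left(J \right)} = 0$
$\frac{1}{L{\left(M{\left(-25,-27 \right)} \right)} + \left(-356 + q\right)^{2}} = \frac{1}{0 + \left(-356 + 1\right)^{2}} = \frac{1}{0 + \left(-355\right)^{2}} = \frac{1}{0 + 126025} = \frac{1}{126025}$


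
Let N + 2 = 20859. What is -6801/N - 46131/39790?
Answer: -1232766057/829900030 ≈ -1.4854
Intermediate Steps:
N = 20857 (N = -2 + 20859 = 20857)
-6801/N - 46131/39790 = -6801/20857 - 46131/39790 = -1232766057/829900030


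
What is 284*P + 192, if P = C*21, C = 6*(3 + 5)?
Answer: 286464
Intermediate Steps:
C = 48 (C = 6*8 = 48)
P = 1008 (P = 48*21 = 1008)
284*P + 192 = 284*1008 + 192 = 286272 + 192 = 286464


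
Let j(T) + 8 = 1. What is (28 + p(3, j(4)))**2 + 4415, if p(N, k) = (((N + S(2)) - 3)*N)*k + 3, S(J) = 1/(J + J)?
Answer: 81249/16 ≈ 5078.1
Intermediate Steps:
S(J) = 1/(2*J)
j(T) = -7 (j(T) = -8 + 1 = -7)
p(N, k) = 3 + N*k*(-11/4 + N) (p(N, k) = (((N + (1/2)/2) - 3)*N)*k + 3 = (((N + (1/2)*(1/2)) - 3)*N)*k + 3 = (((N + 1/4) - 3)*N)*k + 3 = (((1/4 + N) - 3)*N)*k + 3 = ((-11/4 + N)*N)*k + 3 = (N*(-11/4 + N))*k + 3 = N*k*(-11/4 + N) + 3 = 3 + N*k*(-11/4 + N))
(28 + p(3, j(4)))**2 + 4415 = (28 + (3 - 7*3**2 - 11/4*3*(-7)))**2 + 4415 = (28 + (3 - 7*9 + 231/4))**2 + 4415 = (28 + (3 - 63 + 231/4))**2 + 4415 = (28 - 9/4)**2 + 4415 = (103/4)**2 + 4415 = 10609/16 + 4415 = 81249/16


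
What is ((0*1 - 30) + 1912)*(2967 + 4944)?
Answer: 14888502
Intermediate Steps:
((0*1 - 30) + 1912)*(2967 + 4944) = ((0 - 30) + 1912)*7911 = (-30 + 1912)*7911 = 1882*7911 = 14888502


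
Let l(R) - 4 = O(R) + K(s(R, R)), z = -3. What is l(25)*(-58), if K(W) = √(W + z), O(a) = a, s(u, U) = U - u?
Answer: -1682 - 58*I*√3 ≈ -1682.0 - 100.46*I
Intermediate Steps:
K(W) = √(-3 + W) (K(W) = √(W - 3) = √(-3 + W))
l(R) = 4 + R + I*√3 (l(R) = 4 + (R + √(-3 + (R - R))) = 4 + (R + √(-3 + 0)) = 4 + (R + √(-3)) = 4 + (R + I*√3) = 4 + R + I*√3)
l(25)*(-58) = (4 + 25 + I*√3)*(-58) = (29 + I*√3)*(-58) = -1682 - 58*I*√3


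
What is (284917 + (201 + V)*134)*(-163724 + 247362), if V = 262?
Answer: 29018956842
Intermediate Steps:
(284917 + (201 + V)*134)*(-163724 + 247362) = (284917 + (201 + 262)*134)*(-163724 + 247362) = (284917 + 463*134)*83638 = (284917 + 62042)*83638 = 346959*83638 = 29018956842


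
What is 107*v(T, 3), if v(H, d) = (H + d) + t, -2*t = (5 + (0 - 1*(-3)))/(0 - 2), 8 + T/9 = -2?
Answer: -9095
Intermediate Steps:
T = -90 (T = -72 + 9*(-2) = -72 - 18 = -90)
t = 2 (t = -(5 + (0 - 1*(-3)))/(2*(0 - 2)) = -(5 + (0 + 3))/(2*(-2)) = -(5 + 3)*(-1)/(2*2) = -4*(-1)/2 = -1/2*(-4) = 2)
v(H, d) = 2 + H + d (v(H, d) = (H + d) + 2 = 2 + H + d)
107*v(T, 3) = 107*(2 - 90 + 3) = 107*(-85) = -9095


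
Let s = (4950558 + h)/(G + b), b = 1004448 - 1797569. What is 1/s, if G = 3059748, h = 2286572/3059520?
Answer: 1733697659760/3786583374683 ≈ 0.45785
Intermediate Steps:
b = -793121
h = 571643/764880 (h = 2286572*(1/3059520) = 571643/764880 ≈ 0.74736)
s = 3786583374683/1733697659760 (s = (4950558 + 571643/764880)/(3059748 - 793121) = (3786583374683/764880)/2266627 = (3786583374683/764880)*(1/2266627) = 3786583374683/1733697659760 ≈ 2.1841)
1/s = 1/(3786583374683/1733697659760) = 1733697659760/3786583374683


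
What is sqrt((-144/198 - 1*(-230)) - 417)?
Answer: I*sqrt(22715)/11 ≈ 13.701*I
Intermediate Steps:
sqrt((-144/198 - 1*(-230)) - 417) = sqrt((-144*1/198 + 230) - 417) = sqrt((-8/11 + 230) - 417) = sqrt(2522/11 - 417) = sqrt(-2065/11) = I*sqrt(22715)/11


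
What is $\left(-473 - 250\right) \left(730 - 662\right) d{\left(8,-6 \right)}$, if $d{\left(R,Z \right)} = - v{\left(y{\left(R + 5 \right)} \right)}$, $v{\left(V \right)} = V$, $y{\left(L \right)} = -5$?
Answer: $-245820$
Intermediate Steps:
$d{\left(R,Z \right)} = 5$ ($d{\left(R,Z \right)} = \left(-1\right) \left(-5\right) = 5$)
$\left(-473 - 250\right) \left(730 - 662\right) d{\left(8,-6 \right)} = \left(-473 - 250\right) \left(730 - 662\right) 5 = \left(-723\right) 68 \cdot 5 = \left(-49164\right) 5 = -245820$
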